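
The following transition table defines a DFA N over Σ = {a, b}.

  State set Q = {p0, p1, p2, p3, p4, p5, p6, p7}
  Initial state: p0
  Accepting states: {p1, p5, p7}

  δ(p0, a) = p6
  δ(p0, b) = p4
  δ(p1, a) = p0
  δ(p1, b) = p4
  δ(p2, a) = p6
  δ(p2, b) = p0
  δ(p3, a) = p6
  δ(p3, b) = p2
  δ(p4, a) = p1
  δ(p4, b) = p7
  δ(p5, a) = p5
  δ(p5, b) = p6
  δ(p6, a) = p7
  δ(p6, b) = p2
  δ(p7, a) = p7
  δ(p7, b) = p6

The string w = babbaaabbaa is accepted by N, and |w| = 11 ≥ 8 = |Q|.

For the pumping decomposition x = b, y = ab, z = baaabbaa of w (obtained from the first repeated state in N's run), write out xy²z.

xy^2z = b·ab·ab·baaabbaa = bababbaaabbaa.
Reading y = ab takes N from p4 back to p4, so after x·y·y the machine is still in p4, and z then leads to the accepting state p7. Hence bababbaaabbaa ∈ L(N).

bababbaaabbaa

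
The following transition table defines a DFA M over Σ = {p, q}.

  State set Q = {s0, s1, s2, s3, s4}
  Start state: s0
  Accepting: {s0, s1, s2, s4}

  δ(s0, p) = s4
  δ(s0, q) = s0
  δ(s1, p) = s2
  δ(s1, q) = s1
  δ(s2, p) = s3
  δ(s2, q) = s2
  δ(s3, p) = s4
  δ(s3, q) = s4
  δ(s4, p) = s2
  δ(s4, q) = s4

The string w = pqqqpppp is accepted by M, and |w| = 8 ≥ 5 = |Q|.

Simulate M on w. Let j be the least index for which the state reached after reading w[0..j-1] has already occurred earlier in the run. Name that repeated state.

s4

Run of M on w = p q q q p p p p:
  step 0: s0  (start)
  step 1: s4  (read p: s0→s4)
  step 2: s4  (read q: s4→s4)   ← first repeat (s4 seen earlier)
  step 3: s4  (read q: s4→s4)
  step 4: s4  (read q: s4→s4)
  step 5: s2  (read p: s4→s2)
  step 6: s3  (read p: s2→s3)
  step 7: s4  (read p: s3→s4)
  step 8: s2  (read p: s4→s2)

The earliest repeat is at step j = 2: M is in s4, which it already visited at step i = 1.
The DFA has 5 states, so the proof of the pumping lemma guarantees a repeated state among the first 5+1 visited; the segment between the two visits is the pumpable y.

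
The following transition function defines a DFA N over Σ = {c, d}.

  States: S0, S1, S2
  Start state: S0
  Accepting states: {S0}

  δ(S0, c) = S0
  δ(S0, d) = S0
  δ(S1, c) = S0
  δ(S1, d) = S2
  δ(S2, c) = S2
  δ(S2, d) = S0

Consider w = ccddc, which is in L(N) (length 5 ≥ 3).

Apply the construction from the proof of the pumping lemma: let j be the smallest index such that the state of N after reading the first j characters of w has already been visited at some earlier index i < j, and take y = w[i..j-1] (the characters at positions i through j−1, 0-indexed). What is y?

c

State sequence: S0 -c-> S0 -c-> S0 -d-> S0 -d-> S0 -c-> S0
First repeat at step 1: S0 was already visited.

So i = 0, j = 1, giving x = w[0:0] = ε, y = w[0:1] = c, z = w[1:5] = cddc.
Check: |xy| = 1 ≤ 3 and |y| = 1 ≥ 1. Reading y takes N from S0 back to S0, so every xyⁱz is accepted.
Since N has 3 states, any run of length ≥ 3 visits 3+1 states, so by pigeonhole some state repeats within the first 3 steps — that repeat gives the pumpable loop.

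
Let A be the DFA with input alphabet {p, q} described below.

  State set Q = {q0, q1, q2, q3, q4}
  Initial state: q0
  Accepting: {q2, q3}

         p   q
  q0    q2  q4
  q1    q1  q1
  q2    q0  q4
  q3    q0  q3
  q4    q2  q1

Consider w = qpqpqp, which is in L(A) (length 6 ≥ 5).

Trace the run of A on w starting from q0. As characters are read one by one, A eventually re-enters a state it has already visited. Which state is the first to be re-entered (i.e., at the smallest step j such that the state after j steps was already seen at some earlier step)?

q4

State sequence: q0 -q-> q4 -p-> q2 -q-> q4 -p-> q2 -q-> q4 -p-> q2
First repeat at step 3: q4 was already visited.

The earliest repeat is at step j = 3: A is in q4, which it already visited at step i = 1.
Since A has 5 states, any run of length ≥ 5 visits 5+1 states, so by pigeonhole some state repeats within the first 5 steps — that repeat gives the pumpable loop.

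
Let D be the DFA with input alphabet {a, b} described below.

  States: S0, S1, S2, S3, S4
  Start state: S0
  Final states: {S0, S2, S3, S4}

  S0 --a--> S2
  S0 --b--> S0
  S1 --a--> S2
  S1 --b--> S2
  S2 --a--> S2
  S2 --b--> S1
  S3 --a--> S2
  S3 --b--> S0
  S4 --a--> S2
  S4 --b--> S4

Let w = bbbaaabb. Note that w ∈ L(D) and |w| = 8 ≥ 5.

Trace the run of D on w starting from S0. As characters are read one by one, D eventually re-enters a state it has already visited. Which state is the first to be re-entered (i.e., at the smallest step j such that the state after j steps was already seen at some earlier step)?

State sequence: S0 -b-> S0 -b-> S0 -b-> S0 -a-> S2 -a-> S2 -a-> S2 -b-> S1 -b-> S2
First repeat at step 1: S0 was already visited.

The earliest repeat is at step j = 1: D is in S0, which it already visited at step i = 0.
With |Q| = 5, pigeonhole forces a state repeat no later than step 5; the substring read between the first and second visits to that state can be pumped.

S0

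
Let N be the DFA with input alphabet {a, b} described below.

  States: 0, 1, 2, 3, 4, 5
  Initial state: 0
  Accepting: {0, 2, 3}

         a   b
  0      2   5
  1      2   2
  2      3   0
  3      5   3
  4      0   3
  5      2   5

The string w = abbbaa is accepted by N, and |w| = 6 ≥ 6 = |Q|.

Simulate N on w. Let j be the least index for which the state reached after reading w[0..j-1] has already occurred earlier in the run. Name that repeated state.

Run of N on w = a b b b a a:
  step 0: 0  (start)
  step 1: 2  (read a: 0→2)
  step 2: 0  (read b: 2→0)   ← first repeat (0 seen earlier)
  step 3: 5  (read b: 0→5)
  step 4: 5  (read b: 5→5)
  step 5: 2  (read a: 5→2)
  step 6: 3  (read a: 2→3)

The earliest repeat is at step j = 2: N is in 0, which it already visited at step i = 0.
Since N has 6 states, any run of length ≥ 6 visits 6+1 states, so by pigeonhole some state repeats within the first 6 steps — that repeat gives the pumpable loop.

0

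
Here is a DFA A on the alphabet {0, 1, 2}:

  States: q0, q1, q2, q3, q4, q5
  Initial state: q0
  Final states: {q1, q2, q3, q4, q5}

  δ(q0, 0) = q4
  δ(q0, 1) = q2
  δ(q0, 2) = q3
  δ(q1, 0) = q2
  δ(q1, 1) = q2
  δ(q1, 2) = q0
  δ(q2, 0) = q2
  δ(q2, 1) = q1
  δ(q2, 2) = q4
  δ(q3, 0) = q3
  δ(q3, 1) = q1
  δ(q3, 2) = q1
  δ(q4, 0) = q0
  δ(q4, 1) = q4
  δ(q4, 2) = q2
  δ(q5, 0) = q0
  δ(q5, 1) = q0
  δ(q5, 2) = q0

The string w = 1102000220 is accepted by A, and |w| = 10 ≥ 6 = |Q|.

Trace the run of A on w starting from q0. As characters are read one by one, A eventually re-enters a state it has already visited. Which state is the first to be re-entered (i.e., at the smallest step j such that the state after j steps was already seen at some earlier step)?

State sequence: q0 -1-> q2 -1-> q1 -0-> q2 -2-> q4 -0-> q0 -0-> q4 -0-> q0 -2-> q3 -2-> q1 -0-> q2
First repeat at step 3: q2 was already visited.

The earliest repeat is at step j = 3: A is in q2, which it already visited at step i = 1.

q2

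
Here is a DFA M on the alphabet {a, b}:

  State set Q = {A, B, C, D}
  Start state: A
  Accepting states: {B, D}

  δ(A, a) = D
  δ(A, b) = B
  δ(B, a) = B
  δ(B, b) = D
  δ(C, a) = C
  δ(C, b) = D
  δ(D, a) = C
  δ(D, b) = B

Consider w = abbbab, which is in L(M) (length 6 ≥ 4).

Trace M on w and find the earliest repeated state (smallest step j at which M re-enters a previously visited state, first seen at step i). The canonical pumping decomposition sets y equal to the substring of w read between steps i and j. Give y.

bb

Run of M on w = a b b b a b:
  step 0: A  (start)
  step 1: D  (read a: A→D)
  step 2: B  (read b: D→B)
  step 3: D  (read b: B→D)   ← first repeat (D seen earlier)
  step 4: B  (read b: D→B)
  step 5: B  (read a: B→B)
  step 6: D  (read b: B→D)

So i = 1, j = 3, giving x = w[0:1] = a, y = w[1:3] = bb, z = w[3:6] = bab.
Check: |xy| = 3 ≤ 4 and |y| = 2 ≥ 1. Reading y takes M from D back to D, so every xyⁱz is accepted.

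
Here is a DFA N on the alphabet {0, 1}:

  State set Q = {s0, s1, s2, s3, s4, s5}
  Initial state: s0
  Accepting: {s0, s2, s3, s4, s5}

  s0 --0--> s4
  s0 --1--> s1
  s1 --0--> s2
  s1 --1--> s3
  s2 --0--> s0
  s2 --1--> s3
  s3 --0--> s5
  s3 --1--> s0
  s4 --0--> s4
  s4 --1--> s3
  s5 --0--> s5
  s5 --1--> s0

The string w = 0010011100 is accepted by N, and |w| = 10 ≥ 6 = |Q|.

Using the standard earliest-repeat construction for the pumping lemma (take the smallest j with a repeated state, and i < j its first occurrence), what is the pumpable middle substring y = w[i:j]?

Run of N on w = 0 0 1 0 0 1 1 1 0 0:
  step 0: s0  (start)
  step 1: s4  (read 0: s0→s4)
  step 2: s4  (read 0: s4→s4)   ← first repeat (s4 seen earlier)
  step 3: s3  (read 1: s4→s3)
  step 4: s5  (read 0: s3→s5)
  step 5: s5  (read 0: s5→s5)
  step 6: s0  (read 1: s5→s0)
  step 7: s1  (read 1: s0→s1)
  step 8: s3  (read 1: s1→s3)
  step 9: s5  (read 0: s3→s5)
  step 10: s5  (read 0: s5→s5)

So i = 1, j = 2, giving x = w[0:1] = 0, y = w[1:2] = 0, z = w[2:10] = 10011100.
Check: |xy| = 2 ≤ 6 and |y| = 1 ≥ 1. Reading y takes N from s4 back to s4, so every xyⁱz is accepted.
With |Q| = 6, pigeonhole forces a state repeat no later than step 6; the substring read between the first and second visits to that state can be pumped.

0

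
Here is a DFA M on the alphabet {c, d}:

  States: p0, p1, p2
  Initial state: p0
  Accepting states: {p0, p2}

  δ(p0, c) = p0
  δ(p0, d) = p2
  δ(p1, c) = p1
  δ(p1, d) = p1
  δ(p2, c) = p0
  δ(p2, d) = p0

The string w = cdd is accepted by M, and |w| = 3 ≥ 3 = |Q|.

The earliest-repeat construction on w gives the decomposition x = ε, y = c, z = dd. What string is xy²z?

ccdd

xy^2z = ε·c·c·dd = ccdd.
Reading y = c takes M from p0 back to p0, so after x·y·y the machine is still in p0, and z then leads to the accepting state p0. Hence ccdd ∈ L(M).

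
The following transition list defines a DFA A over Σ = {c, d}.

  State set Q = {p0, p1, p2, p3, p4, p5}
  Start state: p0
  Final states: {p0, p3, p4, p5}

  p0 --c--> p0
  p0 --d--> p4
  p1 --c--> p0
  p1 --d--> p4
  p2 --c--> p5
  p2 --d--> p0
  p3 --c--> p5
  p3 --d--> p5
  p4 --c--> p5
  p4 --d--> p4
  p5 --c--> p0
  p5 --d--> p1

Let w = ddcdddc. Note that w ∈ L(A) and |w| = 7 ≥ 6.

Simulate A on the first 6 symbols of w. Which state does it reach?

p4

State sequence: p0 -d-> p4 -d-> p4 -c-> p5 -d-> p1 -d-> p4 -d-> p4

After reading 6 characters, A is in state p4.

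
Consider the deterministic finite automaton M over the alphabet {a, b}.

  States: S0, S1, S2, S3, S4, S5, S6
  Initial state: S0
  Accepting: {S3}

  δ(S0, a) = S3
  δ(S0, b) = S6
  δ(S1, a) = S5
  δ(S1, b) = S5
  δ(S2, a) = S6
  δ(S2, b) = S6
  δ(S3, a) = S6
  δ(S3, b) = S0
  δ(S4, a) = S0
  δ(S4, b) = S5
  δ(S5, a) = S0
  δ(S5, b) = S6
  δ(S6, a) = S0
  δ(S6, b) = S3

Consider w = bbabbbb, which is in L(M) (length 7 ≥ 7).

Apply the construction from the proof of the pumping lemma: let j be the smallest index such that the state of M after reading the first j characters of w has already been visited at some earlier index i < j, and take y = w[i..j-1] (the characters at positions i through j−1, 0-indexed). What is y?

ba

Run of M on w = b b a b b b b:
  step 0: S0  (start)
  step 1: S6  (read b: S0→S6)
  step 2: S3  (read b: S6→S3)
  step 3: S6  (read a: S3→S6)   ← first repeat (S6 seen earlier)
  step 4: S3  (read b: S6→S3)
  step 5: S0  (read b: S3→S0)
  step 6: S6  (read b: S0→S6)
  step 7: S3  (read b: S6→S3)

So i = 1, j = 3, giving x = w[0:1] = b, y = w[1:3] = ba, z = w[3:7] = bbbb.
Check: |xy| = 3 ≤ 7 and |y| = 2 ≥ 1. Reading y takes M from S6 back to S6, so every xyⁱz is accepted.
With |Q| = 7, pigeonhole forces a state repeat no later than step 7; the substring read between the first and second visits to that state can be pumped.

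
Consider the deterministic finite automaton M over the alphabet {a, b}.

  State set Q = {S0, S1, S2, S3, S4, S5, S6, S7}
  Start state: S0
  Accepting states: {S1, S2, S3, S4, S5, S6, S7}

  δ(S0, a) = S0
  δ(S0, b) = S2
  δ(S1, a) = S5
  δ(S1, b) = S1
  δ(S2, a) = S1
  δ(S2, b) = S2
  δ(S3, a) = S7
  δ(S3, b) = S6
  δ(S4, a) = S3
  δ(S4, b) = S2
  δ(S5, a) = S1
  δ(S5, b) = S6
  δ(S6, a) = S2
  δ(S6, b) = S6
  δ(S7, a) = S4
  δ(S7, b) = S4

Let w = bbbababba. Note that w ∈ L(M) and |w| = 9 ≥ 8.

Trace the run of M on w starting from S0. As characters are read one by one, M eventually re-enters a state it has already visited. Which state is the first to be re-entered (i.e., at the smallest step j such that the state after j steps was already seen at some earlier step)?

State sequence: S0 -b-> S2 -b-> S2 -b-> S2 -a-> S1 -b-> S1 -a-> S5 -b-> S6 -b-> S6 -a-> S2
First repeat at step 2: S2 was already visited.

The earliest repeat is at step j = 2: M is in S2, which it already visited at step i = 1.
The DFA has 8 states, so the proof of the pumping lemma guarantees a repeated state among the first 8+1 visited; the segment between the two visits is the pumpable y.

S2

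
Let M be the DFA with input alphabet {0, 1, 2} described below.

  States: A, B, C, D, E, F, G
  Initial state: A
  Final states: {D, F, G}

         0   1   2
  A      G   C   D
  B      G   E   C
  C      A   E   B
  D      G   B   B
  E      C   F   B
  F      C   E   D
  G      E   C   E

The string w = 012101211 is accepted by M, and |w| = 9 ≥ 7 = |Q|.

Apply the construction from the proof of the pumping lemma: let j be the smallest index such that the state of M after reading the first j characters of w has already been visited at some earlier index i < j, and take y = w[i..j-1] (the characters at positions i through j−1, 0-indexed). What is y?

Run of M on w = 0 1 2 1 0 1 2 1 1:
  step 0: A  (start)
  step 1: G  (read 0: A→G)
  step 2: C  (read 1: G→C)
  step 3: B  (read 2: C→B)
  step 4: E  (read 1: B→E)
  step 5: C  (read 0: E→C)   ← first repeat (C seen earlier)
  step 6: E  (read 1: C→E)
  step 7: B  (read 2: E→B)
  step 8: E  (read 1: B→E)
  step 9: F  (read 1: E→F)

So i = 2, j = 5, giving x = w[0:2] = 01, y = w[2:5] = 210, z = w[5:9] = 1211.
Check: |xy| = 5 ≤ 7 and |y| = 3 ≥ 1. Reading y takes M from C back to C, so every xyⁱz is accepted.

210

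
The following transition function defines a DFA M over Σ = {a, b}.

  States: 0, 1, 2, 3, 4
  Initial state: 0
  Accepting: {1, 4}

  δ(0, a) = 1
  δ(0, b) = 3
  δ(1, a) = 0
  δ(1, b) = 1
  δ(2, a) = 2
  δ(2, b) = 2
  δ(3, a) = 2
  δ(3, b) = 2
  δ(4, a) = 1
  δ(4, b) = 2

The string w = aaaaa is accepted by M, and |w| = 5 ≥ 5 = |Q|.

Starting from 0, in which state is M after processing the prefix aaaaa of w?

Run of M on the first 5 characters of w = a a a a a:
  step 0: 0  (start)
  step 1: 1  (read a: 0→1)
  step 2: 0  (read a: 1→0)
  step 3: 1  (read a: 0→1)
  step 4: 0  (read a: 1→0)
  step 5: 1  (read a: 0→1)

After reading 5 characters, M is in state 1.
(This kind of state-tracing is the core of the pumping-lemma construction: with 5 states, pigeonhole forces a repeat within the first 5 steps.)

1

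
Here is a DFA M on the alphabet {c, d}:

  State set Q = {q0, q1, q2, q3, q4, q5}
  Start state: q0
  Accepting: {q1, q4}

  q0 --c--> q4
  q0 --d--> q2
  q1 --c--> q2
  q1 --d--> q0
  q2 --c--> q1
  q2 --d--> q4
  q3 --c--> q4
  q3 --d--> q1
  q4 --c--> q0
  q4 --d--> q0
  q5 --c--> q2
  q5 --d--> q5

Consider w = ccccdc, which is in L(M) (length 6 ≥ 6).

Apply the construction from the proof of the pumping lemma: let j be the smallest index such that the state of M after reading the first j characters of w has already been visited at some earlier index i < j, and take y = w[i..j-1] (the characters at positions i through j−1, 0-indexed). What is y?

cc

State sequence: q0 -c-> q4 -c-> q0 -c-> q4 -c-> q0 -d-> q2 -c-> q1
First repeat at step 2: q0 was already visited.

So i = 0, j = 2, giving x = w[0:0] = ε, y = w[0:2] = cc, z = w[2:6] = ccdc.
Check: |xy| = 2 ≤ 6 and |y| = 2 ≥ 1. Reading y takes M from q0 back to q0, so every xyⁱz is accepted.
Pumping length from the standard proof: p = 6 (the number of states). The repeated state found above gives |xy| = j ≤ 6 and |y| = j − i ≥ 1.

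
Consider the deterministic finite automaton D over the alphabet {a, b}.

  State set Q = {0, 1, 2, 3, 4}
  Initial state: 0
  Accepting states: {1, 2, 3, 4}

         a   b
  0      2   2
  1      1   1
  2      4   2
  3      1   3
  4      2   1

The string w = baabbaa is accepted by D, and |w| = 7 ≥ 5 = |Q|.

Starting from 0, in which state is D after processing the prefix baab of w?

2

Run of D on the first 4 characters of w = b a a b:
  step 0: 0  (start)
  step 1: 2  (read b: 0→2)
  step 2: 4  (read a: 2→4)
  step 3: 2  (read a: 4→2)
  step 4: 2  (read b: 2→2)

After reading 4 characters, D is in state 2.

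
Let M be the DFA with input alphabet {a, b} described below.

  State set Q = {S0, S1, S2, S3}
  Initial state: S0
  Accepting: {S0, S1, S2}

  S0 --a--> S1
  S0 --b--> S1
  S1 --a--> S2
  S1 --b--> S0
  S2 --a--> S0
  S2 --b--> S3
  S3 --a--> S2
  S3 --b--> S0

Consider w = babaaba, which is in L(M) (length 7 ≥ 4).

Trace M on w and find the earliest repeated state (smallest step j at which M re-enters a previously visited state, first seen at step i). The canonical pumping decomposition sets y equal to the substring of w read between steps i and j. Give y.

ba

State sequence: S0 -b-> S1 -a-> S2 -b-> S3 -a-> S2 -a-> S0 -b-> S1 -a-> S2
First repeat at step 4: S2 was already visited.

So i = 2, j = 4, giving x = w[0:2] = ba, y = w[2:4] = ba, z = w[4:7] = aba.
Check: |xy| = 4 ≤ 4 and |y| = 2 ≥ 1. Reading y takes M from S2 back to S2, so every xyⁱz is accepted.
Pumping length from the standard proof: p = 4 (the number of states). The repeated state found above gives |xy| = j ≤ 4 and |y| = j − i ≥ 1.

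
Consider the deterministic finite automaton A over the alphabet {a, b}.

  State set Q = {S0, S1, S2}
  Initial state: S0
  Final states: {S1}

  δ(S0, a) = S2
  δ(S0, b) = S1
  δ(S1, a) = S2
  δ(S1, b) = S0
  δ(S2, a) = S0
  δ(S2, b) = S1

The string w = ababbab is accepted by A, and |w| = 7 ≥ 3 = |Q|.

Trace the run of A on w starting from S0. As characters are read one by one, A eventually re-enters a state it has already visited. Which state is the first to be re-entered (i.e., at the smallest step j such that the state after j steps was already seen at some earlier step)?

S2

Run of A on w = a b a b b a b:
  step 0: S0  (start)
  step 1: S2  (read a: S0→S2)
  step 2: S1  (read b: S2→S1)
  step 3: S2  (read a: S1→S2)   ← first repeat (S2 seen earlier)
  step 4: S1  (read b: S2→S1)
  step 5: S0  (read b: S1→S0)
  step 6: S2  (read a: S0→S2)
  step 7: S1  (read b: S2→S1)

The earliest repeat is at step j = 3: A is in S2, which it already visited at step i = 1.
The DFA has 3 states, so the proof of the pumping lemma guarantees a repeated state among the first 3+1 visited; the segment between the two visits is the pumpable y.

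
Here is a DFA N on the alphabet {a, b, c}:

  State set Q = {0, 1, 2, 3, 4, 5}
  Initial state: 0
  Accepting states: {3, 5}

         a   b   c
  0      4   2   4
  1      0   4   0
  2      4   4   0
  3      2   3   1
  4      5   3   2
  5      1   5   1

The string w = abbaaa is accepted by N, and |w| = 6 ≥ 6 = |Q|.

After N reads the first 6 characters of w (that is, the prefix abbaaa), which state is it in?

Run of N on the first 6 characters of w = a b b a a a:
  step 0: 0  (start)
  step 1: 4  (read a: 0→4)
  step 2: 3  (read b: 4→3)
  step 3: 3  (read b: 3→3)
  step 4: 2  (read a: 3→2)
  step 5: 4  (read a: 2→4)
  step 6: 5  (read a: 4→5)

After reading 6 characters, N is in state 5.
(This kind of state-tracing is the core of the pumping-lemma construction: with 6 states, pigeonhole forces a repeat within the first 6 steps.)

5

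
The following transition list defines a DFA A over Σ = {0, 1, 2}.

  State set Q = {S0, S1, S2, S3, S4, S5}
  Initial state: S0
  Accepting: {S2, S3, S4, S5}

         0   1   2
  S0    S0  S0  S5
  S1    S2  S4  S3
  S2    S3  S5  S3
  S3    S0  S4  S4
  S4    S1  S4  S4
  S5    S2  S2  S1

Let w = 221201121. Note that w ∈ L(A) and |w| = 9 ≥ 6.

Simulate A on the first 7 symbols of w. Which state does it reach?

State sequence: S0 -2-> S5 -2-> S1 -1-> S4 -2-> S4 -0-> S1 -1-> S4 -1-> S4

After reading 7 characters, A is in state S4.
(This kind of state-tracing is the core of the pumping-lemma construction: with 6 states, pigeonhole forces a repeat within the first 6 steps.)

S4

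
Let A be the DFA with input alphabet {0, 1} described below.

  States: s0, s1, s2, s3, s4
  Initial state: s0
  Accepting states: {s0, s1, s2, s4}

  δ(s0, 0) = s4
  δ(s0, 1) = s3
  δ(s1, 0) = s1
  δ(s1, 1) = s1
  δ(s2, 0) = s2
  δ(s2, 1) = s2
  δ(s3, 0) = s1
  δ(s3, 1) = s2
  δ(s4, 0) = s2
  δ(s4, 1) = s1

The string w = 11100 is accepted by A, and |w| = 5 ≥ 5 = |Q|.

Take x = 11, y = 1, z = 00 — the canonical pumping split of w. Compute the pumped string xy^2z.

111100

xy^2z = 11·1·1·00 = 111100.
Reading y = 1 takes A from s2 back to s2, so after x·y·y the machine is still in s2, and z then leads to the accepting state s2. Hence 111100 ∈ L(A).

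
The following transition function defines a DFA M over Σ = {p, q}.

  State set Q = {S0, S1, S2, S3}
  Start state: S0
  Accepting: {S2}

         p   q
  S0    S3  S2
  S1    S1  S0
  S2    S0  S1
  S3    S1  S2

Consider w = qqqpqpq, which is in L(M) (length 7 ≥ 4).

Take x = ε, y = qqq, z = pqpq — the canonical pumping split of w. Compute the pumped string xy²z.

xy^2z = ε·qqq·qqq·pqpq = qqqqqqpqpq.
Reading y = qqq takes M from S0 back to S0, so after x·y·y the machine is still in S0, and z then leads to the accepting state S2. Hence qqqqqqpqpq ∈ L(M).

qqqqqqpqpq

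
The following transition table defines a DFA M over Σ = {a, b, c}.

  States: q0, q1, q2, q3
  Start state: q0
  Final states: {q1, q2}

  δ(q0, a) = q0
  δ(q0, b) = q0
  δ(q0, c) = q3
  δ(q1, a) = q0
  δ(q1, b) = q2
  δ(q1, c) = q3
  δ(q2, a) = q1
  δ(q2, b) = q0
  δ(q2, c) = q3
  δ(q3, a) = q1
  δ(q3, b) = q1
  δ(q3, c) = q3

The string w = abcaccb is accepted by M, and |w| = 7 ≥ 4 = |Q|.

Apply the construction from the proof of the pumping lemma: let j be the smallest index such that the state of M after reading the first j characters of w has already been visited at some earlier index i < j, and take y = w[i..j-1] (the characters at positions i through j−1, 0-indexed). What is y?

Run of M on w = a b c a c c b:
  step 0: q0  (start)
  step 1: q0  (read a: q0→q0)   ← first repeat (q0 seen earlier)
  step 2: q0  (read b: q0→q0)
  step 3: q3  (read c: q0→q3)
  step 4: q1  (read a: q3→q1)
  step 5: q3  (read c: q1→q3)
  step 6: q3  (read c: q3→q3)
  step 7: q1  (read b: q3→q1)

So i = 0, j = 1, giving x = w[0:0] = ε, y = w[0:1] = a, z = w[1:7] = bcaccb.
Check: |xy| = 1 ≤ 4 and |y| = 1 ≥ 1. Reading y takes M from q0 back to q0, so every xyⁱz is accepted.
The DFA has 4 states, so the proof of the pumping lemma guarantees a repeated state among the first 4+1 visited; the segment between the two visits is the pumpable y.

a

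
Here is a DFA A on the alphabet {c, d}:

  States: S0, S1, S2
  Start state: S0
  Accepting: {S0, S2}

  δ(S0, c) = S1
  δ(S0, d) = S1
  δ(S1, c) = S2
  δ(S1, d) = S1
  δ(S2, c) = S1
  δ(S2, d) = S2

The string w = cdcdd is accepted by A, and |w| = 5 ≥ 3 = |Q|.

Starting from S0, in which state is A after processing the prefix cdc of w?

S2

Run of A on the first 3 characters of w = c d c:
  step 0: S0  (start)
  step 1: S1  (read c: S0→S1)
  step 2: S1  (read d: S1→S1)
  step 3: S2  (read c: S1→S2)

After reading 3 characters, A is in state S2.
(This kind of state-tracing is the core of the pumping-lemma construction: with 3 states, pigeonhole forces a repeat within the first 3 steps.)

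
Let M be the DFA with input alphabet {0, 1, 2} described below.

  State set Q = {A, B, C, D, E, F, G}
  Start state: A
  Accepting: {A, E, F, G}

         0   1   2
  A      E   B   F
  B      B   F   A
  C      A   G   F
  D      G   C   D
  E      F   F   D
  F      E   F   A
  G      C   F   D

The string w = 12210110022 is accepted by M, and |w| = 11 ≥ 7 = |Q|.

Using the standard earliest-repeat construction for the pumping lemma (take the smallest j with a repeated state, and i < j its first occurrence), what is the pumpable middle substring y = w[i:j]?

12

Run of M on w = 1 2 2 1 0 1 1 0 0 2 2:
  step 0: A  (start)
  step 1: B  (read 1: A→B)
  step 2: A  (read 2: B→A)   ← first repeat (A seen earlier)
  step 3: F  (read 2: A→F)
  step 4: F  (read 1: F→F)
  step 5: E  (read 0: F→E)
  step 6: F  (read 1: E→F)
  step 7: F  (read 1: F→F)
  step 8: E  (read 0: F→E)
  step 9: F  (read 0: E→F)
  step 10: A  (read 2: F→A)
  step 11: F  (read 2: A→F)

So i = 0, j = 2, giving x = w[0:0] = ε, y = w[0:2] = 12, z = w[2:11] = 210110022.
Check: |xy| = 2 ≤ 7 and |y| = 2 ≥ 1. Reading y takes M from A back to A, so every xyⁱz is accepted.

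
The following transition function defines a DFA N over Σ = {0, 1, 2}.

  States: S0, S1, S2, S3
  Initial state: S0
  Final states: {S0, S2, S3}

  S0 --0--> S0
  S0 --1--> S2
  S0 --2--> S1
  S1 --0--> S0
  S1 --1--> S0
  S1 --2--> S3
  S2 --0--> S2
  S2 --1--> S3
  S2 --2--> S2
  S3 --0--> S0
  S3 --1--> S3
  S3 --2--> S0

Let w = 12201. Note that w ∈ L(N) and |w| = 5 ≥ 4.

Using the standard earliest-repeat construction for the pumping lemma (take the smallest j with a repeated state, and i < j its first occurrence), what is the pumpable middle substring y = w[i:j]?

State sequence: S0 -1-> S2 -2-> S2 -2-> S2 -0-> S2 -1-> S3
First repeat at step 2: S2 was already visited.

So i = 1, j = 2, giving x = w[0:1] = 1, y = w[1:2] = 2, z = w[2:5] = 201.
Check: |xy| = 2 ≤ 4 and |y| = 1 ≥ 1. Reading y takes N from S2 back to S2, so every xyⁱz is accepted.

2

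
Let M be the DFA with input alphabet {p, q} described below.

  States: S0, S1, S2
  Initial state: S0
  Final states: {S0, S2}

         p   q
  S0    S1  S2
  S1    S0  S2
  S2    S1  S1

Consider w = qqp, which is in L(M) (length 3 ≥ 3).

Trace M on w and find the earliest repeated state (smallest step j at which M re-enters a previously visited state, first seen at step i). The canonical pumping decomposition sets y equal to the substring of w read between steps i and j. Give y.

qqp

State sequence: S0 -q-> S2 -q-> S1 -p-> S0
First repeat at step 3: S0 was already visited.

So i = 0, j = 3, giving x = w[0:0] = ε, y = w[0:3] = qqp, z = w[3:3] = ε.
Check: |xy| = 3 ≤ 3 and |y| = 3 ≥ 1. Reading y takes M from S0 back to S0, so every xyⁱz is accepted.
Since M has 3 states, any run of length ≥ 3 visits 3+1 states, so by pigeonhole some state repeats within the first 3 steps — that repeat gives the pumpable loop.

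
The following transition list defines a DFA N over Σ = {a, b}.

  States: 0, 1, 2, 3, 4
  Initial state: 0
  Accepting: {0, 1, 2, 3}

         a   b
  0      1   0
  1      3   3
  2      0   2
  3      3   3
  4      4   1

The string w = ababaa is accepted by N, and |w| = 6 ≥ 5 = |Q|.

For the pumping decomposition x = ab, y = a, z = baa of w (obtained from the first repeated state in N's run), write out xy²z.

abaabaa

xy^2z = ab·a·a·baa = abaabaa.
Reading y = a takes N from 3 back to 3, so after x·y·y the machine is still in 3, and z then leads to the accepting state 3. Hence abaabaa ∈ L(N).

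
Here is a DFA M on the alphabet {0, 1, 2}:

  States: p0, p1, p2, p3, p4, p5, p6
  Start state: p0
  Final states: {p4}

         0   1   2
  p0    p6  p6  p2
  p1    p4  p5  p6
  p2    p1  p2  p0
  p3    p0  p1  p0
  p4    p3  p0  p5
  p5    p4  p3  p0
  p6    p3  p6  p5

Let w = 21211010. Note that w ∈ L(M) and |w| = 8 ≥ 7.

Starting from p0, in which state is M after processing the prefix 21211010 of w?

p4

Run of M on the first 8 characters of w = 2 1 2 1 1 0 1 0:
  step 0: p0  (start)
  step 1: p2  (read 2: p0→p2)
  step 2: p2  (read 1: p2→p2)
  step 3: p0  (read 2: p2→p0)
  step 4: p6  (read 1: p0→p6)
  step 5: p6  (read 1: p6→p6)
  step 6: p3  (read 0: p6→p3)
  step 7: p1  (read 1: p3→p1)
  step 8: p4  (read 0: p1→p4)

After reading 8 characters, M is in state p4.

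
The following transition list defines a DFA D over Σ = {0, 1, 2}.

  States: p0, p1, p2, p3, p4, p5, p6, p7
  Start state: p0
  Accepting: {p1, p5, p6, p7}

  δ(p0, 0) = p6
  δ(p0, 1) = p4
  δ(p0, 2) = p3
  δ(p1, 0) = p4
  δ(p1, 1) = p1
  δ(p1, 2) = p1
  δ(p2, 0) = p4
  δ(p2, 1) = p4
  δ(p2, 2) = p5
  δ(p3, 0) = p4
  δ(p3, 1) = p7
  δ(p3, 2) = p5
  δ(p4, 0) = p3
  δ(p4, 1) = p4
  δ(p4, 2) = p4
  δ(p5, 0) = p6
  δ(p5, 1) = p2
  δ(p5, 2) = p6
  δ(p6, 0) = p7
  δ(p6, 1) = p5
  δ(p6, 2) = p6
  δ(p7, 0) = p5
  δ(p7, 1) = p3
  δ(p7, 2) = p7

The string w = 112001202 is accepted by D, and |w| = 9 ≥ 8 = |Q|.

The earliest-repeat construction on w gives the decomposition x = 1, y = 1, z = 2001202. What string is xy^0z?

12001202

xy⁰z = xz = 1·2001202 = 12001202.
Reading y = 1 takes D from p4 back to p4, so after x the machine is still in p4, and z then leads to the accepting state p5. Hence 12001202 ∈ L(D).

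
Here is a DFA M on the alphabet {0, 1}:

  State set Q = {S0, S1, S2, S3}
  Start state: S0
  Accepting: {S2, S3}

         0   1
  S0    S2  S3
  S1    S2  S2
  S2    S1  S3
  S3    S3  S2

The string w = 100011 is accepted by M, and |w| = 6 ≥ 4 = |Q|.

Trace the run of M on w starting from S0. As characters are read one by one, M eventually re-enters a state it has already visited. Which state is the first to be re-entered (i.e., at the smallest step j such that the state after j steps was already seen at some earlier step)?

S3

Run of M on w = 1 0 0 0 1 1:
  step 0: S0  (start)
  step 1: S3  (read 1: S0→S3)
  step 2: S3  (read 0: S3→S3)   ← first repeat (S3 seen earlier)
  step 3: S3  (read 0: S3→S3)
  step 4: S3  (read 0: S3→S3)
  step 5: S2  (read 1: S3→S2)
  step 6: S3  (read 1: S2→S3)

The earliest repeat is at step j = 2: M is in S3, which it already visited at step i = 1.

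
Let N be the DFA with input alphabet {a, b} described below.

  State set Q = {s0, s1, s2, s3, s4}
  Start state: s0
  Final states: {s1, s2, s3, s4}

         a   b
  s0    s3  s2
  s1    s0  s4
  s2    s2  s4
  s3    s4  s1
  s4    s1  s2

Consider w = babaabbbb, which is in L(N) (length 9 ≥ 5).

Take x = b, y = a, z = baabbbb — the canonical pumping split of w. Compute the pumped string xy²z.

xy^2z = b·a·a·baabbbb = baabaabbbb.
Reading y = a takes N from s2 back to s2, so after x·y·y the machine is still in s2, and z then leads to the accepting state s4. Hence baabaabbbb ∈ L(N).

baabaabbbb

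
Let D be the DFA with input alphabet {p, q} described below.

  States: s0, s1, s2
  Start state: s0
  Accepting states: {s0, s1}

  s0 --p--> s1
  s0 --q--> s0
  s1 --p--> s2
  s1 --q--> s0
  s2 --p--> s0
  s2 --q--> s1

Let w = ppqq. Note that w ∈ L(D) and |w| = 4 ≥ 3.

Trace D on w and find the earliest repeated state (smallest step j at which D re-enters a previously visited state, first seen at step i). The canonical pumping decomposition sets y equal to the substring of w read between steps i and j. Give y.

pq

State sequence: s0 -p-> s1 -p-> s2 -q-> s1 -q-> s0
First repeat at step 3: s1 was already visited.

So i = 1, j = 3, giving x = w[0:1] = p, y = w[1:3] = pq, z = w[3:4] = q.
Check: |xy| = 3 ≤ 3 and |y| = 2 ≥ 1. Reading y takes D from s1 back to s1, so every xyⁱz is accepted.
Since D has 3 states, any run of length ≥ 3 visits 3+1 states, so by pigeonhole some state repeats within the first 3 steps — that repeat gives the pumpable loop.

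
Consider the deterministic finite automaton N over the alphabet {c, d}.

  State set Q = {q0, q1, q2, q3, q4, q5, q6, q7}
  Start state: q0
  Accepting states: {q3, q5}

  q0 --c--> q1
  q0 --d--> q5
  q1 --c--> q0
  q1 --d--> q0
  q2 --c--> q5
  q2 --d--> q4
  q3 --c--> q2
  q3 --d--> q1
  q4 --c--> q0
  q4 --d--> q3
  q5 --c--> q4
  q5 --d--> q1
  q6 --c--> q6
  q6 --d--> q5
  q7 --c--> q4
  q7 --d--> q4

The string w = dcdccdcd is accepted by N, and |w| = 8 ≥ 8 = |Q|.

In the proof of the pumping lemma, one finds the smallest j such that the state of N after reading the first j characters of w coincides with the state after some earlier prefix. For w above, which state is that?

q5

State sequence: q0 -d-> q5 -c-> q4 -d-> q3 -c-> q2 -c-> q5 -d-> q1 -c-> q0 -d-> q5
First repeat at step 5: q5 was already visited.

The earliest repeat is at step j = 5: N is in q5, which it already visited at step i = 1.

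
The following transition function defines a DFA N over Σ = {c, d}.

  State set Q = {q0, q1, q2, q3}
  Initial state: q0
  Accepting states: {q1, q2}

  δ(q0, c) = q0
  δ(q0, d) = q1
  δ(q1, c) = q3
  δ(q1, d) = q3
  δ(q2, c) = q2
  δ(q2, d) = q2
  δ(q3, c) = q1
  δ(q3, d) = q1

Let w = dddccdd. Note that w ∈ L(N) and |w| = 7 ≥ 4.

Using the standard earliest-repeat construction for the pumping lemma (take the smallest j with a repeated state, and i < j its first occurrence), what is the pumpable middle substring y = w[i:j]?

dd

State sequence: q0 -d-> q1 -d-> q3 -d-> q1 -c-> q3 -c-> q1 -d-> q3 -d-> q1
First repeat at step 3: q1 was already visited.

So i = 1, j = 3, giving x = w[0:1] = d, y = w[1:3] = dd, z = w[3:7] = ccdd.
Check: |xy| = 3 ≤ 4 and |y| = 2 ≥ 1. Reading y takes N from q1 back to q1, so every xyⁱz is accepted.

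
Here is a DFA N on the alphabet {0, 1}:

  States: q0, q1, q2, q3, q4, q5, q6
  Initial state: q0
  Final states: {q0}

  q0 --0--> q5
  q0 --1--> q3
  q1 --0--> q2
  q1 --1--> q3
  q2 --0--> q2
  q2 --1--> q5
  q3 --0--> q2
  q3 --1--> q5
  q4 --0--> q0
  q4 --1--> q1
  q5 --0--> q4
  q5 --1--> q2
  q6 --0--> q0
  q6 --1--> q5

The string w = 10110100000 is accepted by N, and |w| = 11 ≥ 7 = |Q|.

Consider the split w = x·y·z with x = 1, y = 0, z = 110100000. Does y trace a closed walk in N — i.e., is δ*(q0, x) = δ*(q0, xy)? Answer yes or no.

Run of N on the first 2 characters of w = 1 0:
  step 0: q0  (start)
  step 1: q3  (read 1: q0→q3)
  step 2: q2  (read 0: q3→q2)

After x (step 1): q3. After xy (step 2): q2.
They differ (q3 ≠ q2), so y is not a cycle from the state after x; this split is not the one the pumping-lemma construction produces, and pumping y need not keep the string in L(N).

no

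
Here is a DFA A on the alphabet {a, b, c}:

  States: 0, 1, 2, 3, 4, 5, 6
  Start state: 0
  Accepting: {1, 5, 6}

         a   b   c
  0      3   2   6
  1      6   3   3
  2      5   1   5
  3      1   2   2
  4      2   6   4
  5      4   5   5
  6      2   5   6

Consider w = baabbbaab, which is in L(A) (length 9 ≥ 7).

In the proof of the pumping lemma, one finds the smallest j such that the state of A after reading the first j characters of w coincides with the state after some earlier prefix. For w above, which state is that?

5

State sequence: 0 -b-> 2 -a-> 5 -a-> 4 -b-> 6 -b-> 5 -b-> 5 -a-> 4 -a-> 2 -b-> 1
First repeat at step 5: 5 was already visited.

The earliest repeat is at step j = 5: A is in 5, which it already visited at step i = 2.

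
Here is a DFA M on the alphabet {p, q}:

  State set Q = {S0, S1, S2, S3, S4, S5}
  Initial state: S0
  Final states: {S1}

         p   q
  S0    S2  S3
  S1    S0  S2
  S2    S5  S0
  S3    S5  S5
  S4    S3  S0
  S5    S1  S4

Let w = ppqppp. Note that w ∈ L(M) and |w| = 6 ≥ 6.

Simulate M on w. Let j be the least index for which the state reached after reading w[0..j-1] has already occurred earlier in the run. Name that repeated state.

State sequence: S0 -p-> S2 -p-> S5 -q-> S4 -p-> S3 -p-> S5 -p-> S1
First repeat at step 5: S5 was already visited.

The earliest repeat is at step j = 5: M is in S5, which it already visited at step i = 2.
Since M has 6 states, any run of length ≥ 6 visits 6+1 states, so by pigeonhole some state repeats within the first 6 steps — that repeat gives the pumpable loop.

S5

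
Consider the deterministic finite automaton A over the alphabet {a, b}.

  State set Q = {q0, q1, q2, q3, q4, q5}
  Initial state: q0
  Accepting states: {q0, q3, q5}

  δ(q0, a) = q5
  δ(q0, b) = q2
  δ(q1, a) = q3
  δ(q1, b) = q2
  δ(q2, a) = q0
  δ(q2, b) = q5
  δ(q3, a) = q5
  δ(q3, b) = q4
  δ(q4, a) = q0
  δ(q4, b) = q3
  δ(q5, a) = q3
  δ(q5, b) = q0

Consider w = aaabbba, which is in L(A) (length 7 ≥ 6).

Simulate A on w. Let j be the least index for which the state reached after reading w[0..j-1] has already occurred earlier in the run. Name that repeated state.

q5

State sequence: q0 -a-> q5 -a-> q3 -a-> q5 -b-> q0 -b-> q2 -b-> q5 -a-> q3
First repeat at step 3: q5 was already visited.

The earliest repeat is at step j = 3: A is in q5, which it already visited at step i = 1.
The DFA has 6 states, so the proof of the pumping lemma guarantees a repeated state among the first 6+1 visited; the segment between the two visits is the pumpable y.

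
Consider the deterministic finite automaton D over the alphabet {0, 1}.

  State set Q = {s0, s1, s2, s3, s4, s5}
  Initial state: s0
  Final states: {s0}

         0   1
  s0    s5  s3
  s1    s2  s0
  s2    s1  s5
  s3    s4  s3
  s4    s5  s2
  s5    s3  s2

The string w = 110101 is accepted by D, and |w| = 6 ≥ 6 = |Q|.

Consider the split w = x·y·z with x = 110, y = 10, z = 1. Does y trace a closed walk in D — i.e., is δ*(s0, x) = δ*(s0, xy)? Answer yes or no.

State sequence: s0 -1-> s3 -1-> s3 -0-> s4 -1-> s2 -0-> s1

After x (step 3): s4. After xy (step 5): s1.
They differ (s4 ≠ s1), so y is not a cycle from the state after x; this split is not the one the pumping-lemma construction produces, and pumping y need not keep the string in L(D).

no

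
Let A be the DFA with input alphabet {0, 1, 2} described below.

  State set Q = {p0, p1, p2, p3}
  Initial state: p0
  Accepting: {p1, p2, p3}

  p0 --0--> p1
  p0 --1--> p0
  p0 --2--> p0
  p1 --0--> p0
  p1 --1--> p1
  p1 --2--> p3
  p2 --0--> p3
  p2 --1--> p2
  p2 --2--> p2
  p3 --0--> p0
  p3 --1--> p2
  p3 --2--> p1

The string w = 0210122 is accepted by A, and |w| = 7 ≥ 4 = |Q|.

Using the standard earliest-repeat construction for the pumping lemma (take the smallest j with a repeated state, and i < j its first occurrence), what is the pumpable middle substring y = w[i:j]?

Run of A on w = 0 2 1 0 1 2 2:
  step 0: p0  (start)
  step 1: p1  (read 0: p0→p1)
  step 2: p3  (read 2: p1→p3)
  step 3: p2  (read 1: p3→p2)
  step 4: p3  (read 0: p2→p3)   ← first repeat (p3 seen earlier)
  step 5: p2  (read 1: p3→p2)
  step 6: p2  (read 2: p2→p2)
  step 7: p2  (read 2: p2→p2)

So i = 2, j = 4, giving x = w[0:2] = 02, y = w[2:4] = 10, z = w[4:7] = 122.
Check: |xy| = 4 ≤ 4 and |y| = 2 ≥ 1. Reading y takes A from p3 back to p3, so every xyⁱz is accepted.

10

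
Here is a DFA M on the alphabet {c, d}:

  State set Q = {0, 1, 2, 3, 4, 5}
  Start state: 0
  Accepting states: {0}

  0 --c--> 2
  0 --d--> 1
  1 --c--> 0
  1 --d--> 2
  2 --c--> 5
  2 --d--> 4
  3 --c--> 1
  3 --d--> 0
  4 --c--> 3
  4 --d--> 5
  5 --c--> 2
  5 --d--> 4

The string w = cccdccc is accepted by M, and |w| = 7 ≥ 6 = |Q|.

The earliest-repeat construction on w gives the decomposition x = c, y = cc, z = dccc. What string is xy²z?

cccccdccc

xy^2z = c·cc·cc·dccc = cccccdccc.
Reading y = cc takes M from 2 back to 2, so after x·y·y the machine is still in 2, and z then leads to the accepting state 0. Hence cccccdccc ∈ L(M).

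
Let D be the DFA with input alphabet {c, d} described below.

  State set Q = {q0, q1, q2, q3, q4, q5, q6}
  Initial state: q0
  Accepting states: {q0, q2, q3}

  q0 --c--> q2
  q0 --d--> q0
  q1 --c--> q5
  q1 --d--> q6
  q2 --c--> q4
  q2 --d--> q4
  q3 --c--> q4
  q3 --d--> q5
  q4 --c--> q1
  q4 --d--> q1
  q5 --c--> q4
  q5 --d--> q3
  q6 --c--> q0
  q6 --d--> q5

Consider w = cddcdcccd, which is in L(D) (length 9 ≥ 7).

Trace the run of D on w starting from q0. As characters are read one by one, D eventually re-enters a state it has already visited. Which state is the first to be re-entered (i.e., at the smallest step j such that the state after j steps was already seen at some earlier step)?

q4

Run of D on w = c d d c d c c c d:
  step 0: q0  (start)
  step 1: q2  (read c: q0→q2)
  step 2: q4  (read d: q2→q4)
  step 3: q1  (read d: q4→q1)
  step 4: q5  (read c: q1→q5)
  step 5: q3  (read d: q5→q3)
  step 6: q4  (read c: q3→q4)   ← first repeat (q4 seen earlier)
  step 7: q1  (read c: q4→q1)
  step 8: q5  (read c: q1→q5)
  step 9: q3  (read d: q5→q3)

The earliest repeat is at step j = 6: D is in q4, which it already visited at step i = 2.
Pumping length from the standard proof: p = 7 (the number of states). The repeated state found above gives |xy| = j ≤ 7 and |y| = j − i ≥ 1.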